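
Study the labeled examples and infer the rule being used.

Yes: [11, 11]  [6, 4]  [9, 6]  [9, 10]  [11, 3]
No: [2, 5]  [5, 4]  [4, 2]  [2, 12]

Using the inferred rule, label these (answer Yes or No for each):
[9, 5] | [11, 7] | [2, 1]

Yes, Yes, No

'Yes' ⟺ first ≥ 6.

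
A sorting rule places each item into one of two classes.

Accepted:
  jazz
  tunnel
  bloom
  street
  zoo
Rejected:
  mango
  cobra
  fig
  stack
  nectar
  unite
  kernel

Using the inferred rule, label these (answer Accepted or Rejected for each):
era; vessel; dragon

Rejected, Accepted, Rejected

The simplest hypothesis consistent with all the labels is: has a double letter.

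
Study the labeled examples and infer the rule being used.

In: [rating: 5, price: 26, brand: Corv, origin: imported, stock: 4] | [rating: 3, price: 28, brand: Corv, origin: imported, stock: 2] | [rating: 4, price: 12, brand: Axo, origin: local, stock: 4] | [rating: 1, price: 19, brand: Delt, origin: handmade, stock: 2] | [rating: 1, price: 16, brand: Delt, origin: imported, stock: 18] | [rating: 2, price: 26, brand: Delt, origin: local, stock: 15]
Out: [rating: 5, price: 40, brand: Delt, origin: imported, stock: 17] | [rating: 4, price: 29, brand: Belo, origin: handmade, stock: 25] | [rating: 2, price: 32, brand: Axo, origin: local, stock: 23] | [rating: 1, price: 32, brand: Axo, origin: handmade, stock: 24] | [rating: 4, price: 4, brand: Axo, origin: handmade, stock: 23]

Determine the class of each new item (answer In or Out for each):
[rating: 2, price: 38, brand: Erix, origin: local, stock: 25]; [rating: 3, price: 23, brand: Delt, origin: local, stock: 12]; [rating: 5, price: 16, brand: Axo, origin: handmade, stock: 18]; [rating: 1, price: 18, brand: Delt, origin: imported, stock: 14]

The common property of the 'In' items is: price ≥ 12 AND price ≤ 28. No 'Out' item has it.
[rating: 2, price: 38, brand: Erix, origin: local, stock: 25]: price = 38 — does not fit, so Out.
[rating: 3, price: 23, brand: Delt, origin: local, stock: 12]: price = 23 — qualifies, so In.
[rating: 5, price: 16, brand: Axo, origin: handmade, stock: 18]: price = 16 — qualifies, so In.
[rating: 1, price: 18, brand: Delt, origin: imported, stock: 14]: price = 18 — qualifies, so In.

Out, In, In, In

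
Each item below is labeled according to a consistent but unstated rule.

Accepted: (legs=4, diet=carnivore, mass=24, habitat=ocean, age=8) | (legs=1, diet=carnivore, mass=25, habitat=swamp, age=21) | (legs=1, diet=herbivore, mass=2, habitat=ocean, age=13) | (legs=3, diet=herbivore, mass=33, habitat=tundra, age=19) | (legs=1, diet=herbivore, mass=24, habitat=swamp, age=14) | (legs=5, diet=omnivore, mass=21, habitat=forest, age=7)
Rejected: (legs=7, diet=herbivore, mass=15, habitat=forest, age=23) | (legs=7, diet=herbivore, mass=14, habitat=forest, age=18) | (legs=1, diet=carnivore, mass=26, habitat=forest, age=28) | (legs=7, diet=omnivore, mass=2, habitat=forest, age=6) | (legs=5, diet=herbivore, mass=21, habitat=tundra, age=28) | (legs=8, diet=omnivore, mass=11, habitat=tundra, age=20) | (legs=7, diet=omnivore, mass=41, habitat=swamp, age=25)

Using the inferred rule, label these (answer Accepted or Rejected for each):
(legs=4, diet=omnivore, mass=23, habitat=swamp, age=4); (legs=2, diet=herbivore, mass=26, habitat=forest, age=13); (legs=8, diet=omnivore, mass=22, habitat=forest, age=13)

A rule that fits every label: age ≤ 21 AND legs ≤ 5 — true of each 'Accepted' example, false of each 'Rejected' one.
(legs=4, diet=omnivore, mass=23, habitat=swamp, age=4) → age = 4, legs = 4 → Accepted.
(legs=2, diet=herbivore, mass=26, habitat=forest, age=13) → age = 13, legs = 2 → Accepted.
(legs=8, diet=omnivore, mass=22, habitat=forest, age=13) → age = 13, legs = 8 → Rejected.

Accepted, Accepted, Rejected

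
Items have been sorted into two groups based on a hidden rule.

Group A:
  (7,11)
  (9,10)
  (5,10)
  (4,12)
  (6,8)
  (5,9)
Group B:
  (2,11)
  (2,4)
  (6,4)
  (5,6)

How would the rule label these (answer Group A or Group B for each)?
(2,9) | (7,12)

Every 'Group A' example satisfies: sum ≥ 14. None of the 'Group B' examples do.

Group B, Group A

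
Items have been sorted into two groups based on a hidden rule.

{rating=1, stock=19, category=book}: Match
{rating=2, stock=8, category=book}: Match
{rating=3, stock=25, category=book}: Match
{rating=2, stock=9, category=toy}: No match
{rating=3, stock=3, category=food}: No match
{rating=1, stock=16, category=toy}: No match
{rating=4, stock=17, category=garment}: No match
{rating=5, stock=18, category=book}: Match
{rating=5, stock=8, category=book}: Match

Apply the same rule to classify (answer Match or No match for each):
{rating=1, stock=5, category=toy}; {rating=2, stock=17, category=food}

No match, No match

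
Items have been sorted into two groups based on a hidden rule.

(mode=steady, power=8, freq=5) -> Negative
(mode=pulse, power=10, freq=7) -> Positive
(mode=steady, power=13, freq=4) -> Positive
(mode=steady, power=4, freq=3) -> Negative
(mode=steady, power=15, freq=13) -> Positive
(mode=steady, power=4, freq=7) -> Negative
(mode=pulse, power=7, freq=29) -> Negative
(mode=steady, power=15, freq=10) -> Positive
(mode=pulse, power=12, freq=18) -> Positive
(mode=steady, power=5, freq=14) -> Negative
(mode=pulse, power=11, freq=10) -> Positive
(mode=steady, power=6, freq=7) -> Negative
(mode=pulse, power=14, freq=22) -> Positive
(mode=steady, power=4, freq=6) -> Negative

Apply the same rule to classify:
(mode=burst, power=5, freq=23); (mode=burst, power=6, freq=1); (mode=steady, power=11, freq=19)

Negative, Negative, Positive

The common property of the 'Positive' items is: power ≥ 10. No 'Negative' item has it.
(mode=burst, power=5, freq=23) — power = 5, hence Negative.
(mode=burst, power=6, freq=1) — power = 6, hence Negative.
(mode=steady, power=11, freq=19) — power = 11, hence Positive.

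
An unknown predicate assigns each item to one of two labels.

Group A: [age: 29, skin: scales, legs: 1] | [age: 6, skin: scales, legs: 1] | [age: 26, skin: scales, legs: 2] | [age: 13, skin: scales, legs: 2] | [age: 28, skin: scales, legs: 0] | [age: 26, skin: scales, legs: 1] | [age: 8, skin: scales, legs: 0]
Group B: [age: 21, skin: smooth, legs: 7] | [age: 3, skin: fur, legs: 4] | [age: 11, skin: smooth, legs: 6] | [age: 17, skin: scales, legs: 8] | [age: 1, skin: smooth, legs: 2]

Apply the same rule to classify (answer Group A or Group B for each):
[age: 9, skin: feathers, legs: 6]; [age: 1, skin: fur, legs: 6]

The rule appears to be: skin is scales AND legs ≤ 2.
[age: 9, skin: feathers, legs: 6]: skin is feathers, legs = 6, doesn't qualify → Group B.
[age: 1, skin: fur, legs: 6]: skin is fur, legs = 6, doesn't qualify → Group B.

Group B, Group B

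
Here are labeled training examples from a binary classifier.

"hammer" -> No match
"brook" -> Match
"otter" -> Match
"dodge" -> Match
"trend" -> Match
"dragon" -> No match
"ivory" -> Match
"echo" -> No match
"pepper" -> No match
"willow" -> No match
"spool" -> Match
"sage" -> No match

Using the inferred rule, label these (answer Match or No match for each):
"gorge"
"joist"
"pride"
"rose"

All 'Match' examples share one property — odd length — and every 'No match' example lacks it.
"gorge": length 5 — fits, so Match. "joist": length 5 — fits, so Match. "pride": length 5 — fits, so Match. "rose": length 4 — does not pass, so No match.

Match, Match, Match, No match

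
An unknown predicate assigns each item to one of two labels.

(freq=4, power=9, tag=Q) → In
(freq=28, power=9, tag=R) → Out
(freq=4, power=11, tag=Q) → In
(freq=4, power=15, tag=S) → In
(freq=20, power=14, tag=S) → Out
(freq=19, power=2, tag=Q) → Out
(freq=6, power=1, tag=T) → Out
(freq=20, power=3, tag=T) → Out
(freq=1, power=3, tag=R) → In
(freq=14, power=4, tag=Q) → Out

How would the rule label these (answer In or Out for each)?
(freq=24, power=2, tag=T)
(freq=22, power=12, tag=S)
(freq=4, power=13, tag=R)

Out, Out, In

The common property of the 'In' items is: freq ≤ 4. No 'Out' item has it.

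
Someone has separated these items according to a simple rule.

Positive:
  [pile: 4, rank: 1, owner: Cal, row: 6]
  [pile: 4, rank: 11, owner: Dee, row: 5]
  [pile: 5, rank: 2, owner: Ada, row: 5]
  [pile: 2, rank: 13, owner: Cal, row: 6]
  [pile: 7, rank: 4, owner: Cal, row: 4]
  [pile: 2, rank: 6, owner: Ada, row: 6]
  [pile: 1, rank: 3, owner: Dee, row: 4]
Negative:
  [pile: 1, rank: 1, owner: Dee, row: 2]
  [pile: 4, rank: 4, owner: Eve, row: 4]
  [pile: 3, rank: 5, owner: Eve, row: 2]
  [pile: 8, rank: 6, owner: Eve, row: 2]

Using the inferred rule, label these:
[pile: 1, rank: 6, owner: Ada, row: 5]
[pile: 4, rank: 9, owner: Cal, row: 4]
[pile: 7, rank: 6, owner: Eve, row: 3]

'Positive' ⟺ owner is not Eve AND row ≥ 4.

Positive, Positive, Negative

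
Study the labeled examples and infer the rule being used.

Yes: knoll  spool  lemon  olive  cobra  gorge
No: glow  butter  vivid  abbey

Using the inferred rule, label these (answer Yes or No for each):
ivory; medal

All 'Yes' examples share one property — odd length AND contains 'o' — and every 'No' example lacks it.
ivory: length 5, has 'o', checks out → Yes.
medal: length 5, no 'o', fails the rule → No.

Yes, No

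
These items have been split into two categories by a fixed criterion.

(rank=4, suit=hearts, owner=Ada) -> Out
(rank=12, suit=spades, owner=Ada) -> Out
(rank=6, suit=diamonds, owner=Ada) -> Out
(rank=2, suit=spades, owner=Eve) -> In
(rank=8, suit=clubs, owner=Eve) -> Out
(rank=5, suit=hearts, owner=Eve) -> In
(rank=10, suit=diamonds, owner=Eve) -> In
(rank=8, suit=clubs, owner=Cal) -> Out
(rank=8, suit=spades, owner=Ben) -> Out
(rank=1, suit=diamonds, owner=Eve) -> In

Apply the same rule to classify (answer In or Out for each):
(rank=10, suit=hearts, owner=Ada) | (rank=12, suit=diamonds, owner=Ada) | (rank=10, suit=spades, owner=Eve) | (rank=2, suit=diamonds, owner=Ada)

Out, Out, In, Out

The common property of the 'In' items is: owner is Eve AND rank ≠ 8. No 'Out' item has it.
(rank=10, suit=hearts, owner=Ada): Out (owner is Ada, rank = 10). (rank=12, suit=diamonds, owner=Ada): Out (owner is Ada, rank = 12). (rank=10, suit=spades, owner=Eve): In (owner is Eve, rank = 10). (rank=2, suit=diamonds, owner=Ada): Out (owner is Ada, rank = 2).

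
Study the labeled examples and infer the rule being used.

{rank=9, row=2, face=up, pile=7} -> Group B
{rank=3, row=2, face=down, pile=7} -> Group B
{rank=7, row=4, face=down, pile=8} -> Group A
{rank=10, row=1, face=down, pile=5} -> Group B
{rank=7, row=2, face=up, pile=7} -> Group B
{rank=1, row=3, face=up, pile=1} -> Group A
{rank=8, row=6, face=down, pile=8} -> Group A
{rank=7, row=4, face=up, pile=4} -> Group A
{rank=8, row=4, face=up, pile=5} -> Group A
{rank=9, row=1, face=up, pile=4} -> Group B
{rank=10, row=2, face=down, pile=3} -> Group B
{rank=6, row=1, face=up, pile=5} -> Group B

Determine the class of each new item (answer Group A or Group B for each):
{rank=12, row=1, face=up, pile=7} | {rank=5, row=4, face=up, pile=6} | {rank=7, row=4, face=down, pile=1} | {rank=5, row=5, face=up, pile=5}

Group B, Group A, Group A, Group A

The distinguishing property — row ≥ 3 — holds for all the 'Group A' cases and none of the 'Group B' cases.
{rank=12, row=1, face=up, pile=7}: row = 1 — does not satisfy this, so Group B. {rank=5, row=4, face=up, pile=6}: row = 4 — has this property, so Group A. {rank=7, row=4, face=down, pile=1}: row = 4 — has this property, so Group A. {rank=5, row=5, face=up, pile=5}: row = 5 — has this property, so Group A.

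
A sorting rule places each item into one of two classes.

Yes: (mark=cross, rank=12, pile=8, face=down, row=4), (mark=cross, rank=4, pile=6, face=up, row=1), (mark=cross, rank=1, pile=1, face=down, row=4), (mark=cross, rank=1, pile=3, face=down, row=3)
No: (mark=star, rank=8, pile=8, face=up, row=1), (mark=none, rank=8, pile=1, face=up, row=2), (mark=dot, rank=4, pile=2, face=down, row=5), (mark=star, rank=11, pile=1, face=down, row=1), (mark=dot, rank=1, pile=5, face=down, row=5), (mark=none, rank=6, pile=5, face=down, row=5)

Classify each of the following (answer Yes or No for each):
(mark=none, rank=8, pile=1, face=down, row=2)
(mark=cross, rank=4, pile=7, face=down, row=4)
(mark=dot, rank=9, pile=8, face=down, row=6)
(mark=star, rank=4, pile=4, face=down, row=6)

One predicate separates the groups cleanly: mark is cross.
(mark=none, rank=8, pile=1, face=down, row=2): No (mark is none).
(mark=cross, rank=4, pile=7, face=down, row=4): Yes (mark is cross).
(mark=dot, rank=9, pile=8, face=down, row=6): No (mark is dot).
(mark=star, rank=4, pile=4, face=down, row=6): No (mark is star).

No, Yes, No, No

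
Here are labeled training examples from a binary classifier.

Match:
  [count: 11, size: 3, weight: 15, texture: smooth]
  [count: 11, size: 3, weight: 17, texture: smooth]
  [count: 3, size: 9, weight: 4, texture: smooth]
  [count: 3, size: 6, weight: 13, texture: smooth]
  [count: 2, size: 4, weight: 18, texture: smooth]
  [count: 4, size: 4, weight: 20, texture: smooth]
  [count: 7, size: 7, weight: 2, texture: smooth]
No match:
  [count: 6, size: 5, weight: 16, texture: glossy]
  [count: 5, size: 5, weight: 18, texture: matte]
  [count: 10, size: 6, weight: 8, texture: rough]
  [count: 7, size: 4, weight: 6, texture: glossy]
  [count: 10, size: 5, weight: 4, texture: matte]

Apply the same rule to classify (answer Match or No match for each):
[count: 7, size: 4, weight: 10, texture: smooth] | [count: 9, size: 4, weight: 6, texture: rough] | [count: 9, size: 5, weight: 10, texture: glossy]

Match, No match, No match

One predicate separates the groups cleanly: texture is smooth.
[count: 7, size: 4, weight: 10, texture: smooth]: texture is smooth, has this property → Match. [count: 9, size: 4, weight: 6, texture: rough]: texture is rough, does not satisfy this → No match. [count: 9, size: 5, weight: 10, texture: glossy]: texture is glossy, does not satisfy this → No match.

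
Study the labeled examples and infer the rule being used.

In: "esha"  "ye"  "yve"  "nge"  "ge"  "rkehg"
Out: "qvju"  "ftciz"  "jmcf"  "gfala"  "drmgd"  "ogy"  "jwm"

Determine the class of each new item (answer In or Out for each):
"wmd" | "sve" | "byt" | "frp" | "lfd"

Out, In, Out, Out, Out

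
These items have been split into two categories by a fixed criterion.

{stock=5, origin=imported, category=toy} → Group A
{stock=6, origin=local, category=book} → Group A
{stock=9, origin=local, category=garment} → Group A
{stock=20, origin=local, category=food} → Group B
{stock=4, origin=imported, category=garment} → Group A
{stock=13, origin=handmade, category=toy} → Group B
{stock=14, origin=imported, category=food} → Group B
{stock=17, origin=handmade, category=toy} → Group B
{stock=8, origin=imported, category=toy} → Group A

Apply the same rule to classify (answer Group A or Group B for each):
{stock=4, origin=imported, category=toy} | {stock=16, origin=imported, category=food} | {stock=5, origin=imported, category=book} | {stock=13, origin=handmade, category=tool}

The distinguishing property — stock ≤ 9 — holds for all the 'Group A' cases and none of the 'Group B' cases.
{stock=4, origin=imported, category=toy}: Group A (stock = 4). {stock=16, origin=imported, category=food}: Group B (stock = 16). {stock=5, origin=imported, category=book}: Group A (stock = 5). {stock=13, origin=handmade, category=tool}: Group B (stock = 13).

Group A, Group B, Group A, Group B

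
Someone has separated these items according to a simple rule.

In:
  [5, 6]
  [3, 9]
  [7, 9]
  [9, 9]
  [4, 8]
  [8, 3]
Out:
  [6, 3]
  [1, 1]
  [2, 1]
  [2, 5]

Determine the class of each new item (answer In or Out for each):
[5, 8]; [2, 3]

In, Out

All 'In' examples share one property — sum ≥ 11 — and every 'Out' example lacks it.
[5, 8] — 5+8 = 13, hence In. [2, 3] — 2+3 = 5, hence Out.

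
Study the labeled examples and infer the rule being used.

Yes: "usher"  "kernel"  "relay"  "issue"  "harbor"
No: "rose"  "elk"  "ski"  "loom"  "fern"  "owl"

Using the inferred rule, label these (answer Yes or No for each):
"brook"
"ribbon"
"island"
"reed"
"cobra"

A rule that fits every label: length ≥ 5 — true of each 'Yes' example, false of each 'No' one.
"brook" — length 5, hence Yes.
"ribbon" — length 6, hence Yes.
"island" — length 6, hence Yes.
"reed" — length 4, hence No.
"cobra" — length 5, hence Yes.

Yes, Yes, Yes, No, Yes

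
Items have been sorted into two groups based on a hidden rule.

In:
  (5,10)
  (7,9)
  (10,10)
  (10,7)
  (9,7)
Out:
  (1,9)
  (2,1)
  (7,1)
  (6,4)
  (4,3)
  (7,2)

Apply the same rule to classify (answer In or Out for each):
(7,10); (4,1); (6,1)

A rule that fits every label: sum ≥ 15 — true of each 'In' example, false of each 'Out' one.

In, Out, Out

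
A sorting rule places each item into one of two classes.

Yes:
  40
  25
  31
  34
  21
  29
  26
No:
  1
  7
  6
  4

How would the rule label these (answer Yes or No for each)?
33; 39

Yes, Yes

Every 'Yes' example satisfies: at least 21. None of the 'No' examples do.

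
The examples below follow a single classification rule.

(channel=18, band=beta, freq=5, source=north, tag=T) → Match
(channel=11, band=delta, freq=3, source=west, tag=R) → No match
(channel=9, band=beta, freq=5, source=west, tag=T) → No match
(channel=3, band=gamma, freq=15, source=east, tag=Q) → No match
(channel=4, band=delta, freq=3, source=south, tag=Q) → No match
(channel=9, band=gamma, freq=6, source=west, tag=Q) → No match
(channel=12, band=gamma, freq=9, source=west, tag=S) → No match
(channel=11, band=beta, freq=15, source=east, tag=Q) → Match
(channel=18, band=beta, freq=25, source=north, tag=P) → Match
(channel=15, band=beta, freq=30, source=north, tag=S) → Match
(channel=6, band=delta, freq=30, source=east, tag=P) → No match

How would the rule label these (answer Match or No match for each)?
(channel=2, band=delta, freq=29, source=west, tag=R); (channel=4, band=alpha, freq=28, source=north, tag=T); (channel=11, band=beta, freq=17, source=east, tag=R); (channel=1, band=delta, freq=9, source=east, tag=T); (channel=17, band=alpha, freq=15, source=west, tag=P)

No match, No match, Match, No match, No match

A rule that fits every label: band is beta AND channel ≥ 11 — true of each 'Match' example, false of each 'No match' one.
(channel=2, band=delta, freq=29, source=west, tag=R) → band is delta, channel = 2 → No match. (channel=4, band=alpha, freq=28, source=north, tag=T) → band is alpha, channel = 4 → No match. (channel=11, band=beta, freq=17, source=east, tag=R) → band is beta, channel = 11 → Match. (channel=1, band=delta, freq=9, source=east, tag=T) → band is delta, channel = 1 → No match. (channel=17, band=alpha, freq=15, source=west, tag=P) → band is alpha, channel = 17 → No match.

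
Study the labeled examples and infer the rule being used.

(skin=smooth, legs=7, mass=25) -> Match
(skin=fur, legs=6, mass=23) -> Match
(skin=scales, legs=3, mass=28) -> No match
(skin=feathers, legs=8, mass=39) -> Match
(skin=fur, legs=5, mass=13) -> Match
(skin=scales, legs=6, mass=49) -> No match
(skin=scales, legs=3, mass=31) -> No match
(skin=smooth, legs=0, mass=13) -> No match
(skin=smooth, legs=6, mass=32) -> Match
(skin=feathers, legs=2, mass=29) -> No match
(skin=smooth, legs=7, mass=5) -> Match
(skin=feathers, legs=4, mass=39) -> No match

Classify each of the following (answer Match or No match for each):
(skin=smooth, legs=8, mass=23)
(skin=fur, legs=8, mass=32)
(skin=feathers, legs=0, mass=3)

Rule: legs ≥ 5 AND mass ≤ 39. This holds for each 'Match' example and fails for each 'No match' one.
(skin=smooth, legs=8, mass=23) — legs = 8, mass = 23, hence Match.
(skin=fur, legs=8, mass=32) — legs = 8, mass = 32, hence Match.
(skin=feathers, legs=0, mass=3) — legs = 0, mass = 3, hence No match.

Match, Match, No match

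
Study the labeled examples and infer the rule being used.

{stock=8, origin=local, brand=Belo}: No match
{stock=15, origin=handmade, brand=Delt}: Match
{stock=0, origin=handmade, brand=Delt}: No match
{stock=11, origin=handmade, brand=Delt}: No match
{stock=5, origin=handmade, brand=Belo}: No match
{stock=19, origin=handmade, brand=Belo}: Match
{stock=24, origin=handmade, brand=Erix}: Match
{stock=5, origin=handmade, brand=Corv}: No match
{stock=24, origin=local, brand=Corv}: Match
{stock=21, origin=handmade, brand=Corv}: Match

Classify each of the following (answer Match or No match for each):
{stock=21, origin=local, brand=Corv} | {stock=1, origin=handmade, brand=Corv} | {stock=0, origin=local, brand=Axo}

One predicate separates the groups cleanly: stock ≥ 15.
{stock=21, origin=local, brand=Corv}: stock = 21, fits → Match. {stock=1, origin=handmade, brand=Corv}: stock = 1, does not satisfy this → No match. {stock=0, origin=local, brand=Axo}: stock = 0, does not satisfy this → No match.

Match, No match, No match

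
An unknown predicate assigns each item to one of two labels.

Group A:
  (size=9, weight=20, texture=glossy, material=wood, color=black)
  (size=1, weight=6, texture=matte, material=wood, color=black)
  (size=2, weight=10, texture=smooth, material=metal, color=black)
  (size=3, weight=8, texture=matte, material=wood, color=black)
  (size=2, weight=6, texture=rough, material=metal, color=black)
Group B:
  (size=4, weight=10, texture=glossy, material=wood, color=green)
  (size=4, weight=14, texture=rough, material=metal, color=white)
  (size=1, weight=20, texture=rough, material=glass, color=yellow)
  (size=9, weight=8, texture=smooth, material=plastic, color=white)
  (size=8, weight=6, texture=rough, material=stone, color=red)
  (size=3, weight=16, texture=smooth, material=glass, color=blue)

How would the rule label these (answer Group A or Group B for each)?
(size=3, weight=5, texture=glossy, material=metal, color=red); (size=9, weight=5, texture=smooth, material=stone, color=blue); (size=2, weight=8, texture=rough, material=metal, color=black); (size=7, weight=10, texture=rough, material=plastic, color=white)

Group B, Group B, Group A, Group B

One predicate separates the groups cleanly: color is black.
(size=3, weight=5, texture=glossy, material=metal, color=red) → color is red → Group B. (size=9, weight=5, texture=smooth, material=stone, color=blue) → color is blue → Group B. (size=2, weight=8, texture=rough, material=metal, color=black) → color is black → Group A. (size=7, weight=10, texture=rough, material=plastic, color=white) → color is white → Group B.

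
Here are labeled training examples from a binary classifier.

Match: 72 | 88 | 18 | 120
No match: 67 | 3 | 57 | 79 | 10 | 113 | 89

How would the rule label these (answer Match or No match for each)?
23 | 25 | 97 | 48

No match, No match, No match, Match

The pattern is that an item is 'Match' exactly when: even AND at least 18.
23 → 23 is odd, 23 ≥ 18 → No match.
25 → 25 is odd, 25 ≥ 18 → No match.
97 → 97 is odd, 97 ≥ 18 → No match.
48 → 48 is even, 48 ≥ 18 → Match.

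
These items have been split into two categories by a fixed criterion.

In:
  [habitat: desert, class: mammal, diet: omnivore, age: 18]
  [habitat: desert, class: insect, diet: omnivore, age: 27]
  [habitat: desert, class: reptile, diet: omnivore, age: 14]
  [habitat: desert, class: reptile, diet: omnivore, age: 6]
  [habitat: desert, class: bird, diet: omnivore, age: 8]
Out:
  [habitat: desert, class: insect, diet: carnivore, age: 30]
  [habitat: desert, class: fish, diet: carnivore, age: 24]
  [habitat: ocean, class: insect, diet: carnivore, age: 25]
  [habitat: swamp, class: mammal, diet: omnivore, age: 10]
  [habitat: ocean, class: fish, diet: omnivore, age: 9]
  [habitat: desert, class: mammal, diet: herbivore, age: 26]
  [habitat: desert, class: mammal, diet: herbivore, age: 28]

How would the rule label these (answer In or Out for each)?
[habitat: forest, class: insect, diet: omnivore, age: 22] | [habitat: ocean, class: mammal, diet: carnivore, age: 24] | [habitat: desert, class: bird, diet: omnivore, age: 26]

A rule that fits every label: habitat is desert AND diet is omnivore — true of each 'In' example, false of each 'Out' one.
[habitat: forest, class: insect, diet: omnivore, age: 22]: habitat is forest, diet is omnivore — lacks this property, so Out.
[habitat: ocean, class: mammal, diet: carnivore, age: 24]: habitat is ocean, diet is carnivore — lacks this property, so Out.
[habitat: desert, class: bird, diet: omnivore, age: 26]: habitat is desert, diet is omnivore — satisfies this, so In.

Out, Out, In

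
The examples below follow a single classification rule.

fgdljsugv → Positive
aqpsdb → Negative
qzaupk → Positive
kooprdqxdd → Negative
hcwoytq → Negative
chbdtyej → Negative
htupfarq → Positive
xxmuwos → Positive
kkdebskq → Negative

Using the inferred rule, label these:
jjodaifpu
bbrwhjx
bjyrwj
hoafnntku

Positive, Negative, Negative, Positive

The classifier is using: contains 'u'.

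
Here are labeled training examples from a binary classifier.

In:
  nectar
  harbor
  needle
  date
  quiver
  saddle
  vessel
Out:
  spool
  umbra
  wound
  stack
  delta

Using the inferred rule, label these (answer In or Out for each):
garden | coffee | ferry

Looking at the examples, the only property every 'In' case has and every 'Out' case lacks is: even length.

In, In, Out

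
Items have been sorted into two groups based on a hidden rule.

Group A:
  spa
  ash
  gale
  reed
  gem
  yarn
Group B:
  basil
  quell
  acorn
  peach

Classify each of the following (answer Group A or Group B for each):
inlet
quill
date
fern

Group B, Group B, Group A, Group A

The rule appears to be: length ≤ 4.
inlet: length 5 — doesn't match, so Group B. quill: length 5 — doesn't match, so Group B. date: length 4 — qualifies, so Group A. fern: length 4 — qualifies, so Group A.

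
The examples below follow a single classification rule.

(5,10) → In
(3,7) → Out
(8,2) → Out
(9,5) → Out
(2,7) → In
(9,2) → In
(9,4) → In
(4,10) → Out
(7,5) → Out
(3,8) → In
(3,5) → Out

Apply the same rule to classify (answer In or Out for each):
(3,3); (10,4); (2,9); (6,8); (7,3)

Out, Out, In, Out, Out

The rule appears to be: sum is odd.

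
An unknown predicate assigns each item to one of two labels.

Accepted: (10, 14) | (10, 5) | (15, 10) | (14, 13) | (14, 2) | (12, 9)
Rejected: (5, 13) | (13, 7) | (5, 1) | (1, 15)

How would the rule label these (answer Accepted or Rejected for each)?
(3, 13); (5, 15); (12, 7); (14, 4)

All 'Accepted' examples share one property — product is even — and every 'Rejected' example lacks it.

Rejected, Rejected, Accepted, Accepted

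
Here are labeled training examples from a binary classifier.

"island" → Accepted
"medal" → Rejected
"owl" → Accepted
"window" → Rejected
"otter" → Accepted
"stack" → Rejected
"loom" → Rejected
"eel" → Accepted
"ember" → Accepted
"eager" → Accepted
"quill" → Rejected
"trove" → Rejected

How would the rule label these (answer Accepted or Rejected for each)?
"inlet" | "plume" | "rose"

Accepted, Rejected, Rejected

The distinguishing property — starts with a vowel — holds for all the 'Accepted' cases and none of the 'Rejected' cases.
"inlet" — starts with 'i', hence Accepted. "plume" — starts with 'p', hence Rejected. "rose" — starts with 'r', hence Rejected.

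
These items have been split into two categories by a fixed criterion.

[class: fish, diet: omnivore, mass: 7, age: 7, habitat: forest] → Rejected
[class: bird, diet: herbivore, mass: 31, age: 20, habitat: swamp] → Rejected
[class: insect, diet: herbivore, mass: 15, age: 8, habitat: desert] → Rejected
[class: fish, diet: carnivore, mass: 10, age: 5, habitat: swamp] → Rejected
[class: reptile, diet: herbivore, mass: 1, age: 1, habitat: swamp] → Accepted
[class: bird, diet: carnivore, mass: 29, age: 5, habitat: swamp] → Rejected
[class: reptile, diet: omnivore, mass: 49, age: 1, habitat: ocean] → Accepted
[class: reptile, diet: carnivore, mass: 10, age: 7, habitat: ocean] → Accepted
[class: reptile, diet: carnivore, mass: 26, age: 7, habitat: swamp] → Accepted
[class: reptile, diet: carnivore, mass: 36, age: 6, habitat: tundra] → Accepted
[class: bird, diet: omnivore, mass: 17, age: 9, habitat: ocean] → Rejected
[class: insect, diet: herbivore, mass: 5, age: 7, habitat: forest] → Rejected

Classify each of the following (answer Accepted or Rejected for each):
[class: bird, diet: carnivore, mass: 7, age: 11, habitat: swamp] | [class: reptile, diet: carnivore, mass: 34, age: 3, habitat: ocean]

Looking at the examples, the only property every 'Accepted' case has and every 'Rejected' case lacks is: class is reptile.
[class: bird, diet: carnivore, mass: 7, age: 11, habitat: swamp] — class is bird, hence Rejected. [class: reptile, diet: carnivore, mass: 34, age: 3, habitat: ocean] — class is reptile, hence Accepted.

Rejected, Accepted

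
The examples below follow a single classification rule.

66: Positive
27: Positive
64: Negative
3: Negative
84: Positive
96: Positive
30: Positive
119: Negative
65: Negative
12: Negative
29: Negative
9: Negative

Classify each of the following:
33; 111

One predicate separates the groups cleanly: multiple of 3 AND at least 27.

Positive, Positive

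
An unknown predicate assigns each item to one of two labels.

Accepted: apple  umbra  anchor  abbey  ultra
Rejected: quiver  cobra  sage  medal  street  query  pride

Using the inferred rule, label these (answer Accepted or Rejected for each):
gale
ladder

Rejected, Rejected

The simplest hypothesis consistent with all the labels is: starts with a vowel.
gale — starts with 'g', hence Rejected. ladder — starts with 'l', hence Rejected.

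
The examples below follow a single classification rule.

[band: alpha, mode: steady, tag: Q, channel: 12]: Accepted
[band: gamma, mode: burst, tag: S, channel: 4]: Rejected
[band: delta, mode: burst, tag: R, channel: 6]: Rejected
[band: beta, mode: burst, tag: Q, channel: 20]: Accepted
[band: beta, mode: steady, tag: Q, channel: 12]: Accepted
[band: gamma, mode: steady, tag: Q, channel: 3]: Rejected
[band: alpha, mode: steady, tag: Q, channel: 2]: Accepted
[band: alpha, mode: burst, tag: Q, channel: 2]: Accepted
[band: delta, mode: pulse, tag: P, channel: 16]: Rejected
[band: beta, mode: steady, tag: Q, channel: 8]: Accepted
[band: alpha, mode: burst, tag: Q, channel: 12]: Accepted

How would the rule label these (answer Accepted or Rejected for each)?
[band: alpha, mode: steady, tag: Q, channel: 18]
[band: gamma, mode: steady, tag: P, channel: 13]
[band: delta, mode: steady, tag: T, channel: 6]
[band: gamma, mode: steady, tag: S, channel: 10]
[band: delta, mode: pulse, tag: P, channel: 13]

Accepted, Rejected, Rejected, Rejected, Rejected

One predicate separates the groups cleanly: band is alpha OR band is beta.
[band: alpha, mode: steady, tag: Q, channel: 18] → band is alpha → Accepted.
[band: gamma, mode: steady, tag: P, channel: 13] → band is gamma → Rejected.
[band: delta, mode: steady, tag: T, channel: 6] → band is delta → Rejected.
[band: gamma, mode: steady, tag: S, channel: 10] → band is gamma → Rejected.
[band: delta, mode: pulse, tag: P, channel: 13] → band is delta → Rejected.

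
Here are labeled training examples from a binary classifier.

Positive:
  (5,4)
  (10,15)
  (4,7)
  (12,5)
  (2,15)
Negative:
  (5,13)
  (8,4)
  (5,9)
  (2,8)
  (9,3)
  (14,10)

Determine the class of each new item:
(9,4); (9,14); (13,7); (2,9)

Comparing the two groups points to one rule — sum is odd.
(9,4): 9+4 = 13, fits → Positive. (9,14): 9+14 = 23, fits → Positive. (13,7): 13+7 = 20, does not pass → Negative. (2,9): 2+9 = 11, fits → Positive.

Positive, Positive, Negative, Positive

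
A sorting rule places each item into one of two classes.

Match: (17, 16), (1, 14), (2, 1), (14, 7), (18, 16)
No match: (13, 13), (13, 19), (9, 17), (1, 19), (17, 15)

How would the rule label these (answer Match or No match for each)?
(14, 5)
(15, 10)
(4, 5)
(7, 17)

Match, Match, Match, No match

Looking at the examples, the only property every 'Match' case has and every 'No match' case lacks is: product is even.
(14, 5) — 14·5 = 70, hence Match.
(15, 10) — 15·10 = 150, hence Match.
(4, 5) — 4·5 = 20, hence Match.
(7, 17) — 7·17 = 119, hence No match.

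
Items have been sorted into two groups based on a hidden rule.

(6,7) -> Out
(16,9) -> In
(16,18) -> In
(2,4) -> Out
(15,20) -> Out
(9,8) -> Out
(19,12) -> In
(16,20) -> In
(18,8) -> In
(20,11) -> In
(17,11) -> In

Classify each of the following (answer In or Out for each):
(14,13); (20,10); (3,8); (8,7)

Out, In, Out, Out

One predicate separates the groups cleanly: first ≥ 16.
(14,13): first 14 — does not satisfy this, so Out. (20,10): first 20 — passes, so In. (3,8): first 3 — does not satisfy this, so Out. (8,7): first 8 — does not satisfy this, so Out.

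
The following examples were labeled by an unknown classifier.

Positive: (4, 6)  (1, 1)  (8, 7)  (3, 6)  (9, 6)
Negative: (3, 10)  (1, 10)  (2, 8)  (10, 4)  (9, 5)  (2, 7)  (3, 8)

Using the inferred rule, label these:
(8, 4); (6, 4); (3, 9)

The simplest hypothesis consistent with all the labels is: |first − second| ≤ 3.

Negative, Positive, Negative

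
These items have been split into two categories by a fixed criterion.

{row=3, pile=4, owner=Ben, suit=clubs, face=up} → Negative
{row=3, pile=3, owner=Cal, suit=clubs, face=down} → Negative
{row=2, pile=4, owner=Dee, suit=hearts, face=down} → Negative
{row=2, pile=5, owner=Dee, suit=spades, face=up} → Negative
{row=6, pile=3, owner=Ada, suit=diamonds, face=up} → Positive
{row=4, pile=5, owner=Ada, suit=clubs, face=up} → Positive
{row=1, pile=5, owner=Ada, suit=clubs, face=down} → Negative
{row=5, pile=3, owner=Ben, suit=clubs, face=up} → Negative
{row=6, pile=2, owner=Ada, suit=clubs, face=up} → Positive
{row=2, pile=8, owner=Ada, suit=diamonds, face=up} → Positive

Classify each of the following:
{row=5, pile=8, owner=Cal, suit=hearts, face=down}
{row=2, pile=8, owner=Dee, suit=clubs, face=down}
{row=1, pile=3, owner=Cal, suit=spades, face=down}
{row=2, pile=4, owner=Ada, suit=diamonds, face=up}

The rule appears to be: owner is Ada AND face is up.
{row=5, pile=8, owner=Cal, suit=hearts, face=down} → owner is Cal, face is down → Negative.
{row=2, pile=8, owner=Dee, suit=clubs, face=down} → owner is Dee, face is down → Negative.
{row=1, pile=3, owner=Cal, suit=spades, face=down} → owner is Cal, face is down → Negative.
{row=2, pile=4, owner=Ada, suit=diamonds, face=up} → owner is Ada, face is up → Positive.

Negative, Negative, Negative, Positive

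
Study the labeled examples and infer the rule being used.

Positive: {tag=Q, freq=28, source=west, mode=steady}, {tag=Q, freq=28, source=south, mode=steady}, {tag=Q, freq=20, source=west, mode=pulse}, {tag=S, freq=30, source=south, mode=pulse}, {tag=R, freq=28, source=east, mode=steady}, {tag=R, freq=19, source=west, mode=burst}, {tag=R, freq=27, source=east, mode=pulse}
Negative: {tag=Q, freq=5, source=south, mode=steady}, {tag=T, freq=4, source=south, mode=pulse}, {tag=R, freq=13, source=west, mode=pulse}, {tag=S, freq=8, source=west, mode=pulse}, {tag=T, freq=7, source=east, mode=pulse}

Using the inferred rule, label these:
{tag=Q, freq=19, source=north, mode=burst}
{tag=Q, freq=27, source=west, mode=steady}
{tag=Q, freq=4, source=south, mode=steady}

Positive, Positive, Negative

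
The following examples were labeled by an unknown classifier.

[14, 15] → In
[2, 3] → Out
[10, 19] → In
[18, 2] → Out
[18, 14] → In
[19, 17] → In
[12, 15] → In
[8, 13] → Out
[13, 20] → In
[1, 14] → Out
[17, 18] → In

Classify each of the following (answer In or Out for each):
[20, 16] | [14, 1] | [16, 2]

The rule appears to be: sum ≥ 27.
[20, 16]: 20+16 = 36 — satisfies this, so In. [14, 1]: 14+1 = 15 — does not fit, so Out. [16, 2]: 16+2 = 18 — does not fit, so Out.

In, Out, Out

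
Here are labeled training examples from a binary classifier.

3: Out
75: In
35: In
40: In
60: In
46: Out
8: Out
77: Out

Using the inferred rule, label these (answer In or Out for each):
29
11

Comparing the two groups points to one rule — multiple of 5.

Out, Out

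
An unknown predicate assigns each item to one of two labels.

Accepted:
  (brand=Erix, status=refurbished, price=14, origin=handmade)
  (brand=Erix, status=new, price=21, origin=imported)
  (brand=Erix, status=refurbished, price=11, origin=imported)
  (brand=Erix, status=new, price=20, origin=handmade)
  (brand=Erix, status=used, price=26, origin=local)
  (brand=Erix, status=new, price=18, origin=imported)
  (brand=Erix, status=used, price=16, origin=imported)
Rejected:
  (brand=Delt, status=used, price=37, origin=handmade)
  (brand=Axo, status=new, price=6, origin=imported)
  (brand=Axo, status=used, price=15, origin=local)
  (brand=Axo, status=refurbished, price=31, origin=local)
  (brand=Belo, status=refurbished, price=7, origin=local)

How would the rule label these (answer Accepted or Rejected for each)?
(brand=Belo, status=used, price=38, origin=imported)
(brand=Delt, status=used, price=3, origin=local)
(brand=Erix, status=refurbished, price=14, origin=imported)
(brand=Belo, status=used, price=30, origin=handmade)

Looking at the examples, the only property every 'Accepted' case has and every 'Rejected' case lacks is: brand is Erix.
(brand=Belo, status=used, price=38, origin=imported): brand is Belo, does not pass → Rejected. (brand=Delt, status=used, price=3, origin=local): brand is Delt, does not pass → Rejected. (brand=Erix, status=refurbished, price=14, origin=imported): brand is Erix, matches → Accepted. (brand=Belo, status=used, price=30, origin=handmade): brand is Belo, does not pass → Rejected.

Rejected, Rejected, Accepted, Rejected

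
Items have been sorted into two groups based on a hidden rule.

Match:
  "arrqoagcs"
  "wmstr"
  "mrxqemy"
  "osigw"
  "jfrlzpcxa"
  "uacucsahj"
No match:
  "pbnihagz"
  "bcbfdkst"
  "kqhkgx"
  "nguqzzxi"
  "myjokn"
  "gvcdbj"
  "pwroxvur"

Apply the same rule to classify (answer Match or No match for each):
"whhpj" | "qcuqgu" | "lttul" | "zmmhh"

Looking at the examples, the only property every 'Match' case has and every 'No match' case lacks is: odd length.

Match, No match, Match, Match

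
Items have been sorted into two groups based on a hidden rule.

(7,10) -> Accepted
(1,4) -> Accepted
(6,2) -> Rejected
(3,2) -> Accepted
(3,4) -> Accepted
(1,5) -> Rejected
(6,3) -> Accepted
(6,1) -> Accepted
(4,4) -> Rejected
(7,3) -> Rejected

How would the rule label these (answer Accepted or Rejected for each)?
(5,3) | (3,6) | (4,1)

Rejected, Accepted, Accepted

Checking candidate rules against both groups, what survives is: sum is odd.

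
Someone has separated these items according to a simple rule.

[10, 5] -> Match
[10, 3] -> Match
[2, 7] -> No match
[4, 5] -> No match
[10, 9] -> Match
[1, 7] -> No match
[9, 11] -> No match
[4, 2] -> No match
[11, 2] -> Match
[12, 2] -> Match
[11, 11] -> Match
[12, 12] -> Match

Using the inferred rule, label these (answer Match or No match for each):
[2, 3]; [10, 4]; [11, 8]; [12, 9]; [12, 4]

No match, Match, Match, Match, Match

The pattern is that an item is 'Match' exactly when: first ≥ 10.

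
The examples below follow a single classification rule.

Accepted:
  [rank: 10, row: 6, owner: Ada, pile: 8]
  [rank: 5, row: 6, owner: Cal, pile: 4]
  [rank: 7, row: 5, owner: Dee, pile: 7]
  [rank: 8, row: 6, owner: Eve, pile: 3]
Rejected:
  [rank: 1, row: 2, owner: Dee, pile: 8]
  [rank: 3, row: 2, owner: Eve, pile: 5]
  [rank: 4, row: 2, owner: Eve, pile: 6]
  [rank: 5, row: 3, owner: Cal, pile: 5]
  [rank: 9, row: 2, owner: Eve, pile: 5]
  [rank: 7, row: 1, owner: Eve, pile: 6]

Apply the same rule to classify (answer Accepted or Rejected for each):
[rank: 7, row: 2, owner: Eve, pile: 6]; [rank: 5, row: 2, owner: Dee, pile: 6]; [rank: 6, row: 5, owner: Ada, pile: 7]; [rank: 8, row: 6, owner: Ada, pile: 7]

Rejected, Rejected, Accepted, Accepted

All 'Accepted' examples share one property — row ≥ 5 — and every 'Rejected' example lacks it.
[rank: 7, row: 2, owner: Eve, pile: 6]: Rejected (row = 2).
[rank: 5, row: 2, owner: Dee, pile: 6]: Rejected (row = 2).
[rank: 6, row: 5, owner: Ada, pile: 7]: Accepted (row = 5).
[rank: 8, row: 6, owner: Ada, pile: 7]: Accepted (row = 6).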